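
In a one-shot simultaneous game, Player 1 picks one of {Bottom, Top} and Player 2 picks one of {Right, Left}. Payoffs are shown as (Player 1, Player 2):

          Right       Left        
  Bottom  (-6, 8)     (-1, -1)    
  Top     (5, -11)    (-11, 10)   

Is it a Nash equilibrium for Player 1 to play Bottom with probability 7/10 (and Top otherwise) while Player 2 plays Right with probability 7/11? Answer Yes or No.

Given Player 2's mix q = 7/11, Player 1's payoff from Bottom is -46/11 but from Top is -9/11. Player 1 strictly prefers Top, so Player 1 would not mix.
So the proposed profile is not a Nash equilibrium.

No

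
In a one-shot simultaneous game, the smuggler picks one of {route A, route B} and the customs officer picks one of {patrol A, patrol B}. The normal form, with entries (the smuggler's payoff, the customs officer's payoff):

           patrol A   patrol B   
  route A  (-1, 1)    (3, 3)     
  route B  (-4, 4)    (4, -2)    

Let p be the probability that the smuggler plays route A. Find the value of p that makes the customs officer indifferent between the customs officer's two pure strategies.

p = 3/4

The smuggler's mix must leave the customs officer indifferent between patrol A and patrol B.
  the customs officer's payoff from patrol A: p·1 + (1−p)·4 = -3p + 4
  the customs officer's payoff from patrol B: p·3 + (1−p)·(-2) = 5p - 2
  -3p + 4 = 5p - 2  ⇒  -8p = -6  ⇒  p = 3/4.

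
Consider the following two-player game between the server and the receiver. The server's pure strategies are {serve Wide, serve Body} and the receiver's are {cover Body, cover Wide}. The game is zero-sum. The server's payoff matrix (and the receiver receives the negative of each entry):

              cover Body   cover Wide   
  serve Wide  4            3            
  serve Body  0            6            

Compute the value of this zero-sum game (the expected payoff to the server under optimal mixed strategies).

Set the server's expected payoff from serve Wide equal to that from serve Body:
  the server's expected payoff from serve Wide: q·4 + (1−q)·3 = q + 3
  the server's expected payoff from serve Body: q·0 + (1−q)·6 = -6q + 6
  q + 3 = -6q + 6  ⇒  7q = 3  ⇒  q = 3/7.
The value is the server's expected payoff against this mix (using serve Wide): (3/7)·4 + (4/7)·3 = 24/7.

v = 24/7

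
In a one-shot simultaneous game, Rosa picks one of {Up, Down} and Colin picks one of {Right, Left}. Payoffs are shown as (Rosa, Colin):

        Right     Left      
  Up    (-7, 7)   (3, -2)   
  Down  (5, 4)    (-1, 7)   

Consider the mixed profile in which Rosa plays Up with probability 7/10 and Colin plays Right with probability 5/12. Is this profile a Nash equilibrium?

Given Rosa's mix p = 7/10, Colin's payoff from Right is 61/10 but from Left is 7/10. Colin strictly prefers Right, so Colin would not mix.
So the proposed profile is not a Nash equilibrium.

No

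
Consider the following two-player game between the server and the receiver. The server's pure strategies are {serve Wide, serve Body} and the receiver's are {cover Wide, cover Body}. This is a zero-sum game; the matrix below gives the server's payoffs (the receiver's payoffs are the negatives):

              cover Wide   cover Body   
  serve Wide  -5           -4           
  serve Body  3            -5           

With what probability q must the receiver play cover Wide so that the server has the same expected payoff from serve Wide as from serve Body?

q = 1/9

Set the server's expected payoff from serve Wide equal to that from serve Body:
  the server's expected payoff from serve Wide: q·(-5) + (1−q)·(-4) = -q - 4
  the server's expected payoff from serve Body: q·3 + (1−q)·(-5) = 8q - 5
  -q - 4 = 8q - 5  ⇒  -9q = -1  ⇒  q = 1/9.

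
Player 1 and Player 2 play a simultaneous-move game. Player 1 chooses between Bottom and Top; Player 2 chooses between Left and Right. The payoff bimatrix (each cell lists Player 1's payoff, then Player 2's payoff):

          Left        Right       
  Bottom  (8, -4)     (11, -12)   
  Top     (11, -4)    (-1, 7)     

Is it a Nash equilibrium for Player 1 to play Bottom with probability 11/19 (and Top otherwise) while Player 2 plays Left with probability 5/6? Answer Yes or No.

Given Player 2's mix q = 5/6, Player 1's payoff from Bottom is 17/2 but from Top is 9. Player 1 strictly prefers Top, so Player 1 would not mix.
So the proposed profile is not a Nash equilibrium.

No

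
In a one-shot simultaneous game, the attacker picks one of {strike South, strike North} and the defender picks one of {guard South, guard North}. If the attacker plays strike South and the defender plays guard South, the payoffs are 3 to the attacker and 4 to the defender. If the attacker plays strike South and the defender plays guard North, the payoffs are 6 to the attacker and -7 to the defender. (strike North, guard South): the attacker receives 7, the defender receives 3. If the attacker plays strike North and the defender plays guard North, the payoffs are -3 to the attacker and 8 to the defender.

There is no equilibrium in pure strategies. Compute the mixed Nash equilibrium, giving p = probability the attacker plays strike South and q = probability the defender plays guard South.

The attacker's mix must leave the defender indifferent between guard South and guard North.
  the defender's payoff from guard South: p·4 + (1−p)·3 = p + 3
  the defender's payoff from guard North: p·(-7) + (1−p)·8 = -15p + 8
  p + 3 = -15p + 8  ⇒  16p = 5  ⇒  p = 5/16.
The attacker's indifference between strike South and strike North determines the defender's mixing probability q:
  the attacker's expected payoff from strike South: q·3 + (1−q)·6 = -3q + 6
  the attacker's expected payoff from strike North: q·7 + (1−q)·(-3) = 10q - 3
  -3q + 6 = 10q - 3  ⇒  -13q = -9  ⇒  q = 9/13.

p = 5/16, q = 9/13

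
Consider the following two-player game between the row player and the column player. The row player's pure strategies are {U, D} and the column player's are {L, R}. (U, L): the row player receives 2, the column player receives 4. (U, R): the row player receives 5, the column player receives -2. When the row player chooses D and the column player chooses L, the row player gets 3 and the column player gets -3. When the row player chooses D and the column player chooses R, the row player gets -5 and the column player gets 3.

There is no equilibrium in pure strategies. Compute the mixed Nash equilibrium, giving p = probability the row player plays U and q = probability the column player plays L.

In a mixed equilibrium the column player is indifferent between L and R; this condition fixes p.
  the column player's payoff to L: p·4 + (1−p)·(-3) = 7p - 3
  the column player's payoff to R: p·(-2) + (1−p)·3 = -5p + 3
  7p - 3 = -5p + 3  ⇒  12p = 6  ⇒  p = 1/2.
Set the row player's expected payoff from U equal to that from D:
  the row player's expected payoff from U: q·2 + (1−q)·5 = -3q + 5
  the row player's expected payoff from D: q·3 + (1−q)·(-5) = 8q - 5
  -3q + 5 = 8q - 5  ⇒  -11q = -10  ⇒  q = 10/11.

p = 1/2, q = 10/11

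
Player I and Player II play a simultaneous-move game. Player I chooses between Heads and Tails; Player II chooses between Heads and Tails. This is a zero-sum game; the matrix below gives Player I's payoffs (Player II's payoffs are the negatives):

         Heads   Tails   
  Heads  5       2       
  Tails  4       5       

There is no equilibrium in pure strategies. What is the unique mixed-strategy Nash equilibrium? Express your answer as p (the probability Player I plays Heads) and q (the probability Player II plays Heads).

p = 1/4, q = 3/4

For Player II to be willing to mix, Player II must be indifferent between Heads and Tails, which pins down Player I's mix.
  Player II's payoff from Heads: p·(-5) + (1−p)·(-4) = -p - 4
  Player II's payoff from Tails: p·(-2) + (1−p)·(-5) = 3p - 5
  -p - 4 = 3p - 5  ⇒  -4p = -1  ⇒  p = 1/4.
For Player I to be willing to mix, Player I must be indifferent between Heads and Tails, which pins down Player II's mix.
  Player I's payoff from Heads: q·5 + (1−q)·2 = 3q + 2
  Player I's payoff from Tails: q·4 + (1−q)·5 = -q + 5
  3q + 2 = -q + 5  ⇒  4q = 3  ⇒  q = 3/4.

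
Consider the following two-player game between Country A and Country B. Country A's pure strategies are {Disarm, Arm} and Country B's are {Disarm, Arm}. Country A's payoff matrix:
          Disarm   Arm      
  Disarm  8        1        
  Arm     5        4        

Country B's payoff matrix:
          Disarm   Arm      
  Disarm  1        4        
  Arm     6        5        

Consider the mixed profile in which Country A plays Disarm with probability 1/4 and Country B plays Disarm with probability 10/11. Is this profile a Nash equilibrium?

No

Given Country B's mix q = 10/11, Country A's payoff from Disarm is 81/11 but from Arm is 54/11. Country A strictly prefers Disarm, so Country A would not mix.
So the proposed profile is not a Nash equilibrium.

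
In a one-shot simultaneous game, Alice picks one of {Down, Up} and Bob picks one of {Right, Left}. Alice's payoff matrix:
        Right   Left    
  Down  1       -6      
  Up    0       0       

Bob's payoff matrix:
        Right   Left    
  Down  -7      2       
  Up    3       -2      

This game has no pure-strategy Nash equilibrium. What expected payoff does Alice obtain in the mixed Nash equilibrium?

Set Alice's expected payoff from Down equal to that from Up:
  Alice's payoff from Down: q·1 + (1−q)·(-6) = 7q - 6
  Alice's payoff from Up: q·0 + (1−q)·0 = 0
  7q - 6 = 0  ⇒  7q = 6  ⇒  q = 6/7.
At equilibrium Alice is indifferent across rows, so Alice's payoff equals the payoff from Down: (6/7)·1 + (1/7)·(-6) = 0.

0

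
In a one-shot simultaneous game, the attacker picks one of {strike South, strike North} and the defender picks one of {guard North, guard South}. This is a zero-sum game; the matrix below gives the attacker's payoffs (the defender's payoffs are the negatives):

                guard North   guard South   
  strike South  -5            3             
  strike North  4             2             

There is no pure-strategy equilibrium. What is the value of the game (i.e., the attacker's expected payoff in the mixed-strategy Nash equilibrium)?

v = 11/5

For the attacker to be willing to mix, the attacker must be indifferent between strike South and strike North, which pins down the defender's mix.
  the attacker's payoff from strike South: q·(-5) + (1−q)·3 = -8q + 3
  the attacker's payoff from strike North: q·4 + (1−q)·2 = 2q + 2
  -8q + 3 = 2q + 2  ⇒  -10q = -1  ⇒  q = 1/10.
The value is the attacker's expected payoff against this mix (using strike South): (1/10)·(-5) + (9/10)·3 = 11/5.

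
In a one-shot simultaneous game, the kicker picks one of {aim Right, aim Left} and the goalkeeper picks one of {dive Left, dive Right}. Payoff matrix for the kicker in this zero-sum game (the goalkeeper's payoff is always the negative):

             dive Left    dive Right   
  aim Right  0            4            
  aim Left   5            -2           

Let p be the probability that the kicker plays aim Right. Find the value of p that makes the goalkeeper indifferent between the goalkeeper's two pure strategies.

p = 7/11

For the goalkeeper to be willing to mix, the goalkeeper must be indifferent between dive Left and dive Right, which pins down the kicker's mix.
  the goalkeeper's payoff to dive Left: p·0 + (1−p)·(-5) = 5p - 5
  the goalkeeper's payoff to dive Right: p·(-4) + (1−p)·2 = -6p + 2
  5p - 5 = -6p + 2  ⇒  11p = 7  ⇒  p = 7/11.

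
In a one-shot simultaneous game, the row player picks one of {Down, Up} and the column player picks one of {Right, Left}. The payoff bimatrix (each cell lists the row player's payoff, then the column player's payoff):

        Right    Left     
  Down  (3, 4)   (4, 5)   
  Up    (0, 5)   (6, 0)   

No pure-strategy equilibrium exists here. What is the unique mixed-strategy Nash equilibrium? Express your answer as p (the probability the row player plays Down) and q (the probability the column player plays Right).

In a mixed equilibrium the column player is indifferent between Right and Left; this condition fixes p.
  the column player's payoff to Right: p·4 + (1−p)·5 = -p + 5
  the column player's payoff to Left: p·5 + (1−p)·0 = 5p
  -p + 5 = 5p  ⇒  -6p = -5  ⇒  p = 5/6.
The column player's mix must leave the row player indifferent between Down and Up.
  the row player's expected payoff from Down: q·3 + (1−q)·4 = -q + 4
  the row player's expected payoff from Up: q·0 + (1−q)·6 = -6q + 6
  -q + 4 = -6q + 6  ⇒  5q = 2  ⇒  q = 2/5.

p = 5/6, q = 2/5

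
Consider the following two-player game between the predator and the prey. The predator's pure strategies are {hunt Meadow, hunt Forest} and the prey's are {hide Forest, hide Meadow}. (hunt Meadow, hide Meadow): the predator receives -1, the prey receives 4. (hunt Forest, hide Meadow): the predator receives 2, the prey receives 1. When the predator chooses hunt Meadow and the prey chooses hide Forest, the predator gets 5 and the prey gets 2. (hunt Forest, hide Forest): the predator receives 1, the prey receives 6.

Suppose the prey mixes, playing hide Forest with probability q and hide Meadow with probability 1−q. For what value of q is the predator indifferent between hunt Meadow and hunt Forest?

Set the predator's expected payoff from hunt Meadow equal to that from hunt Forest:
  the predator's payoff from hunt Meadow: q·5 + (1−q)·(-1) = 6q - 1
  the predator's payoff from hunt Forest: q·1 + (1−q)·2 = -q + 2
  6q - 1 = -q + 2  ⇒  7q = 3  ⇒  q = 3/7.

q = 3/7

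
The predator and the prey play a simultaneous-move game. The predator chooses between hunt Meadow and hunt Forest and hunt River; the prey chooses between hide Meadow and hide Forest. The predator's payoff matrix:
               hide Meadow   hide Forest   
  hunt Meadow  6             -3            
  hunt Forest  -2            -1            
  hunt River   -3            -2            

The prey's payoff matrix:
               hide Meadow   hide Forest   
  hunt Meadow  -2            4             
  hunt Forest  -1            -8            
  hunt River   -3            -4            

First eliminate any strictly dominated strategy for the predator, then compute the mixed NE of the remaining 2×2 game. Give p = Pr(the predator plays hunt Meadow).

p = 7/13

The predator's strategy hunt River is strictly dominated by hunt Forest: -2 > -3 and -1 > -2. Eliminate hunt River.
Set the prey's expected payoff from hide Meadow equal to that from hide Forest:
  the prey's payoff to hide Meadow: p·(-2) + (1−p)·(-1) = -p - 1
  the prey's payoff to hide Forest: p·4 + (1−p)·(-8) = 12p - 8
  -p - 1 = 12p - 8  ⇒  -13p = -7  ⇒  p = 7/13.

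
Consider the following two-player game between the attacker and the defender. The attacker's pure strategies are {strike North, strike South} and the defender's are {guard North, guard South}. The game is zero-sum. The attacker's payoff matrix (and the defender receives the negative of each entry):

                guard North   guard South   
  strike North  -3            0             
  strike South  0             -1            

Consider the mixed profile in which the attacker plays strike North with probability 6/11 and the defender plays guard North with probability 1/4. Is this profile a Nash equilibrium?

Given the attacker's mix p = 6/11, the defender's payoff from guard North is 18/11 but from guard South is 5/11. The defender strictly prefers guard North, so the defender would not mix.
So the proposed profile is not a Nash equilibrium.

No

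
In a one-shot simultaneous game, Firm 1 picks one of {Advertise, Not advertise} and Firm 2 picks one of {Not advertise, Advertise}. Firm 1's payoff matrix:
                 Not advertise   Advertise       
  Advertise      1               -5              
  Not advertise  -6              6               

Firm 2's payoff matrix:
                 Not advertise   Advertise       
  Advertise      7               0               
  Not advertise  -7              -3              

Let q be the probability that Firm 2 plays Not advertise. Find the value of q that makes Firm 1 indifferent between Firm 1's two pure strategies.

Firm 1's indifference between Advertise and Not advertise determines Firm 2's mixing probability q:
  Firm 1's payoff from Advertise: q·1 + (1−q)·(-5) = 6q - 5
  Firm 1's payoff from Not advertise: q·(-6) + (1−q)·6 = -12q + 6
  6q - 5 = -12q + 6  ⇒  18q = 11  ⇒  q = 11/18.

q = 11/18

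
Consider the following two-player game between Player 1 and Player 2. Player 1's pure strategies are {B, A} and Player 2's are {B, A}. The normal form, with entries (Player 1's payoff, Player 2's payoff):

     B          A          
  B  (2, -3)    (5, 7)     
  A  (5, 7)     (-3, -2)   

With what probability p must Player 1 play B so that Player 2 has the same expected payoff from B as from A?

Set Player 2's expected payoff from B equal to that from A:
  Player 2's expected payoff from B: p·(-3) + (1−p)·7 = -10p + 7
  Player 2's expected payoff from A: p·7 + (1−p)·(-2) = 9p - 2
  -10p + 7 = 9p - 2  ⇒  -19p = -9  ⇒  p = 9/19.

p = 9/19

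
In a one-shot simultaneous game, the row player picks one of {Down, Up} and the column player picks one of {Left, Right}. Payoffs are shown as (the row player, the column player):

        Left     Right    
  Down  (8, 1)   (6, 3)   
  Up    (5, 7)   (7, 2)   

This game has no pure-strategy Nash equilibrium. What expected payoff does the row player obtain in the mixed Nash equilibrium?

For the row player to be willing to mix, the row player must be indifferent between Down and Up, which pins down the column player's mix.
  the row player's expected payoff from Down: q·8 + (1−q)·6 = 2q + 6
  the row player's expected payoff from Up: q·5 + (1−q)·7 = -2q + 7
  2q + 6 = -2q + 7  ⇒  4q = 1  ⇒  q = 1/4.
At equilibrium the row player is indifferent across rows, so the row player's payoff equals the payoff from Down: (1/4)·8 + (3/4)·6 = 13/2.

13/2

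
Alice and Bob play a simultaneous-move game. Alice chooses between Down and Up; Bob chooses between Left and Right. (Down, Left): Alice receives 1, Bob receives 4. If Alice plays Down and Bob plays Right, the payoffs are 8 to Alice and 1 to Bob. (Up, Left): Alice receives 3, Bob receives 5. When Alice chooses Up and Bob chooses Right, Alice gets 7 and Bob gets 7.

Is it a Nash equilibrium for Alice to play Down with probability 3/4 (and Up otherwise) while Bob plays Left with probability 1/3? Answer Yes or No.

No

Given Alice's mix p = 3/4, Bob's payoff from Left is 17/4 but from Right is 5/2. Bob strictly prefers Left, so Bob would not mix.
So the proposed profile is not a Nash equilibrium.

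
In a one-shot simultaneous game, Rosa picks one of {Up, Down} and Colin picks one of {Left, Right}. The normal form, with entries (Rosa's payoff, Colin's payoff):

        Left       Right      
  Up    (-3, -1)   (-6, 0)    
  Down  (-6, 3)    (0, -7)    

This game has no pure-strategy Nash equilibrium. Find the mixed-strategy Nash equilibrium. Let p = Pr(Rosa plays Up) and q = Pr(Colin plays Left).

p = 10/11, q = 2/3

Set Colin's expected payoff from Left equal to that from Right:
  Colin's expected payoff from Left: p·(-1) + (1−p)·3 = -4p + 3
  Colin's expected payoff from Right: p·0 + (1−p)·(-7) = 7p - 7
  -4p + 3 = 7p - 7  ⇒  -11p = -10  ⇒  p = 10/11.
Set Rosa's expected payoff from Up equal to that from Down:
  Rosa's payoff from Up: q·(-3) + (1−q)·(-6) = 3q - 6
  Rosa's payoff from Down: q·(-6) + (1−q)·0 = -6q
  3q - 6 = -6q  ⇒  9q = 6  ⇒  q = 2/3.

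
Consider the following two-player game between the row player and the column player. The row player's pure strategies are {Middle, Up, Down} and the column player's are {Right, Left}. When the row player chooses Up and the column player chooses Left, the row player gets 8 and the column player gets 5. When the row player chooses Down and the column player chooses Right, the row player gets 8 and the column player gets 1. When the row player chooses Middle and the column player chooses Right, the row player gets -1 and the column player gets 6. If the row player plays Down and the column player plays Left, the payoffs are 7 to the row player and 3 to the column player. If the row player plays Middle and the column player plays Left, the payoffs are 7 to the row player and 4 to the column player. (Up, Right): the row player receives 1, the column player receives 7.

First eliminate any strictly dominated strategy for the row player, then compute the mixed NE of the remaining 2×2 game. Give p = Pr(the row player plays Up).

p = 1/2

The row player's strategy Middle is strictly dominated by Up: 1 > -1 and 8 > 7. Eliminate Middle.
In a mixed equilibrium the column player is indifferent between Right and Left; this condition fixes p.
  the column player's payoff from Right: p·7 + (1−p)·1 = 6p + 1
  the column player's payoff from Left: p·5 + (1−p)·3 = 2p + 3
  6p + 1 = 2p + 3  ⇒  4p = 2  ⇒  p = 1/2.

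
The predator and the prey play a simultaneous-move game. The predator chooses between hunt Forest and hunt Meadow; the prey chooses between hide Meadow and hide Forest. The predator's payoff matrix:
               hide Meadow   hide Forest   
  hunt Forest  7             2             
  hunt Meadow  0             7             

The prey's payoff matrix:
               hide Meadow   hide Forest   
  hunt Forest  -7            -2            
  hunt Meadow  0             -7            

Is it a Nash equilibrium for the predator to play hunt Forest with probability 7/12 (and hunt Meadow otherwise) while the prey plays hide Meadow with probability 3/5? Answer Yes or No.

Given the prey's mix q = 3/5, the predator's payoff from hunt Forest is 5 but from hunt Meadow is 14/5. The predator strictly prefers hunt Forest, so the predator would not mix.
So the proposed profile is not a Nash equilibrium.

No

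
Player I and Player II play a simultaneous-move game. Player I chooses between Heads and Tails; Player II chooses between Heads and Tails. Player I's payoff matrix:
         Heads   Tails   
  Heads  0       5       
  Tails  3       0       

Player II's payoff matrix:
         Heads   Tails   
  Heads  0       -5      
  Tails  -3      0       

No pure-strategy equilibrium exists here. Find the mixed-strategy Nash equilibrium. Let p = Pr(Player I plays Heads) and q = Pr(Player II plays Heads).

p = 3/8, q = 5/8

In a mixed equilibrium Player II is indifferent between Heads and Tails; this condition fixes p.
  Player II's payoff to Heads: p·0 + (1−p)·(-3) = 3p - 3
  Player II's payoff to Tails: p·(-5) + (1−p)·0 = -5p
  3p - 3 = -5p  ⇒  8p = 3  ⇒  p = 3/8.
Player II's mix must leave Player I indifferent between Heads and Tails.
  Player I's payoff to Heads: q·0 + (1−q)·5 = -5q + 5
  Player I's payoff to Tails: q·3 + (1−q)·0 = 3q
  -5q + 5 = 3q  ⇒  -8q = -5  ⇒  q = 5/8.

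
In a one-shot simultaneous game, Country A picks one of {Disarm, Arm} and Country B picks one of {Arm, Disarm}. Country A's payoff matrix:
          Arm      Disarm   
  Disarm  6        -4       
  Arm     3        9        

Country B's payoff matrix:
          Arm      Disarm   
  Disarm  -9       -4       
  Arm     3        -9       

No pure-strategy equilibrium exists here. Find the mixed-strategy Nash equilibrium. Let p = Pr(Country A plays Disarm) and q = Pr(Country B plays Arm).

Set Country B's expected payoff from Arm equal to that from Disarm:
  Country B's payoff from Arm: p·(-9) + (1−p)·3 = -12p + 3
  Country B's payoff from Disarm: p·(-4) + (1−p)·(-9) = 5p - 9
  -12p + 3 = 5p - 9  ⇒  -17p = -12  ⇒  p = 12/17.
In a mixed equilibrium Country A is indifferent between Disarm and Arm; this condition fixes q.
  Country A's expected payoff from Disarm: q·6 + (1−q)·(-4) = 10q - 4
  Country A's expected payoff from Arm: q·3 + (1−q)·9 = -6q + 9
  10q - 4 = -6q + 9  ⇒  16q = 13  ⇒  q = 13/16.

p = 12/17, q = 13/16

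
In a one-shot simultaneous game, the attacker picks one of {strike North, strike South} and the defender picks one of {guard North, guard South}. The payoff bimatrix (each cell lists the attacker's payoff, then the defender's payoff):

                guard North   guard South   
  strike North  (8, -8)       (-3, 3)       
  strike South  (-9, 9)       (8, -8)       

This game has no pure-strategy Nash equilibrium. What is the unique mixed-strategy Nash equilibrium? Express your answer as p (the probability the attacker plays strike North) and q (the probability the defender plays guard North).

p = 17/28, q = 11/28

Set the defender's expected payoff from guard North equal to that from guard South:
  the defender's expected payoff from guard North: p·(-8) + (1−p)·9 = -17p + 9
  the defender's expected payoff from guard South: p·3 + (1−p)·(-8) = 11p - 8
  -17p + 9 = 11p - 8  ⇒  -28p = -17  ⇒  p = 17/28.
In a mixed equilibrium the attacker is indifferent between strike North and strike South; this condition fixes q.
  the attacker's payoff to strike North: q·8 + (1−q)·(-3) = 11q - 3
  the attacker's payoff to strike South: q·(-9) + (1−q)·8 = -17q + 8
  11q - 3 = -17q + 8  ⇒  28q = 11  ⇒  q = 11/28.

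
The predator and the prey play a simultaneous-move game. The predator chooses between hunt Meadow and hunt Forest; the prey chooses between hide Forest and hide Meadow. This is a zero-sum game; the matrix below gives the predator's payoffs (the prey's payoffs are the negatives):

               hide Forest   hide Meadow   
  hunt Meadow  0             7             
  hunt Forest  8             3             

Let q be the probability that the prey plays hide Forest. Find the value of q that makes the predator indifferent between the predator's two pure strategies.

For the predator to be willing to mix, the predator must be indifferent between hunt Meadow and hunt Forest, which pins down the prey's mix.
  the predator's payoff to hunt Meadow: q·0 + (1−q)·7 = -7q + 7
  the predator's payoff to hunt Forest: q·8 + (1−q)·3 = 5q + 3
  -7q + 7 = 5q + 3  ⇒  -12q = -4  ⇒  q = 1/3.

q = 1/3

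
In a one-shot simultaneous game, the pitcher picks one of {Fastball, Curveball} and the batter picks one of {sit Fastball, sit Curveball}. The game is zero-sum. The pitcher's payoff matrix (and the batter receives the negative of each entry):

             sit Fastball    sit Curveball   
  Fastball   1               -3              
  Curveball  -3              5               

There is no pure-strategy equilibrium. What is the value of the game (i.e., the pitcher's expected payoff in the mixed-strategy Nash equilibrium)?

In a mixed equilibrium the pitcher is indifferent between Fastball and Curveball; this condition fixes q.
  the pitcher's payoff to Fastball: q·1 + (1−q)·(-3) = 4q - 3
  the pitcher's payoff to Curveball: q·(-3) + (1−q)·5 = -8q + 5
  4q - 3 = -8q + 5  ⇒  12q = 8  ⇒  q = 2/3.
The value is the pitcher's expected payoff against this mix (using Fastball): (2/3)·1 + (1/3)·(-3) = -1/3.

v = -1/3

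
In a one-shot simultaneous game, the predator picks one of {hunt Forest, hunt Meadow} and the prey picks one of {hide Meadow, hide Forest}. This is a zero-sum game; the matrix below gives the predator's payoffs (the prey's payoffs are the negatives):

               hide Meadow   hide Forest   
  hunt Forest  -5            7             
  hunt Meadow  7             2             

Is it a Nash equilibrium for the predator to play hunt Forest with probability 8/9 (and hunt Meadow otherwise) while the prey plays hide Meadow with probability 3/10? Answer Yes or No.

Given the predator's mix p = 8/9, the prey's payoff from hide Meadow is 11/3 but from hide Forest is -58/9. The prey strictly prefers hide Meadow, so the prey would not mix.
So the proposed profile is not a Nash equilibrium.

No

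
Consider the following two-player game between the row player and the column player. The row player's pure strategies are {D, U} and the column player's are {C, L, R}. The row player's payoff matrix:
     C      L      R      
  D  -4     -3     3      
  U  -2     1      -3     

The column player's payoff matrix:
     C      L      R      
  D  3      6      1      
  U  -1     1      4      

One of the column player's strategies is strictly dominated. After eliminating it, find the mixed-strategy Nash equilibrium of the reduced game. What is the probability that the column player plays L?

The column player's strategy C is strictly dominated by L: 6 > 3 and 1 > -1. Eliminate C.
The row player's indifference between D and U determines the column player's mixing probability q:
  the row player's expected payoff from D: q·(-3) + (1−q)·3 = -6q + 3
  the row player's expected payoff from U: q·1 + (1−q)·(-3) = 4q - 3
  -6q + 3 = 4q - 3  ⇒  -10q = -6  ⇒  q = 3/5.

q = 3/5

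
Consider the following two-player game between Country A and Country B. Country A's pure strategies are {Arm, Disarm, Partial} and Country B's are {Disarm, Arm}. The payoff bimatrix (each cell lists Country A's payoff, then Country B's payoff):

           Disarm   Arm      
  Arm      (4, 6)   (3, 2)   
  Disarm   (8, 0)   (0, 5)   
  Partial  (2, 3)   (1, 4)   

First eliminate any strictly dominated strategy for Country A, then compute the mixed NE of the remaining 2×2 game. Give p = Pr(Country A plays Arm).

Country A's strategy Partial is strictly dominated by Arm: 4 > 2 and 3 > 1. Eliminate Partial.
In a mixed equilibrium Country B is indifferent between Disarm and Arm; this condition fixes p.
  Country B's payoff to Disarm: p·6 + (1−p)·0 = 6p
  Country B's payoff to Arm: p·2 + (1−p)·5 = -3p + 5
  6p = -3p + 5  ⇒  9p = 5  ⇒  p = 5/9.

p = 5/9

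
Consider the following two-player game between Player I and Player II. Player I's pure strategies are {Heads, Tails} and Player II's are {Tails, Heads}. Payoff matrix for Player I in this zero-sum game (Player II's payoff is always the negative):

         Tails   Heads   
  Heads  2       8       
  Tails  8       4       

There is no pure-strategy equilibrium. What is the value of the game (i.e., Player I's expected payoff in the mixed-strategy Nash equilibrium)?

v = 28/5

Player I's indifference between Heads and Tails determines Player II's mixing probability q:
  Player I's expected payoff from Heads: q·2 + (1−q)·8 = -6q + 8
  Player I's expected payoff from Tails: q·8 + (1−q)·4 = 4q + 4
  -6q + 8 = 4q + 4  ⇒  -10q = -4  ⇒  q = 2/5.
The value is Player I's expected payoff against this mix (using Heads): (2/5)·2 + (3/5)·8 = 28/5.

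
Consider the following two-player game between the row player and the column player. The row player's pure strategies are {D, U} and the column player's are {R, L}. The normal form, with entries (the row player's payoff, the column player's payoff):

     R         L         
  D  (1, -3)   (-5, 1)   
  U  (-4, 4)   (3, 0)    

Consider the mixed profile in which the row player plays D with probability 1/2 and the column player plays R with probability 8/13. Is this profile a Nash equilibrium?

Check the column player's indifference given the row player's mix p = 1/2:
  payoff from R = 1/2; payoff from L = 1/2 — equal.
Check the row player's indifference given the column player's mix q = 8/13:
  payoff from D = -17/13; payoff from U = -17/13 — equal.
Both players are indifferent, so neither can profitably deviate.

Yes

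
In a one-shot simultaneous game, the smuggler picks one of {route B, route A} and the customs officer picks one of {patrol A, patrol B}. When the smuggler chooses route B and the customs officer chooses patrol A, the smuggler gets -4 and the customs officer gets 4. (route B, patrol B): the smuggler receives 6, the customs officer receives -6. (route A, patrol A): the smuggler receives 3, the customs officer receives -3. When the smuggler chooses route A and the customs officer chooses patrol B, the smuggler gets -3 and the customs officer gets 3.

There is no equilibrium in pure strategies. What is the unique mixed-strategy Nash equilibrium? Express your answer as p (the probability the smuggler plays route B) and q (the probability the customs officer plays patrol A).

The smuggler's mix must leave the customs officer indifferent between patrol A and patrol B.
  the customs officer's payoff from patrol A: p·4 + (1−p)·(-3) = 7p - 3
  the customs officer's payoff from patrol B: p·(-6) + (1−p)·3 = -9p + 3
  7p - 3 = -9p + 3  ⇒  16p = 6  ⇒  p = 3/8.
Set the smuggler's expected payoff from route B equal to that from route A:
  the smuggler's payoff from route B: q·(-4) + (1−q)·6 = -10q + 6
  the smuggler's payoff from route A: q·3 + (1−q)·(-3) = 6q - 3
  -10q + 6 = 6q - 3  ⇒  -16q = -9  ⇒  q = 9/16.

p = 3/8, q = 9/16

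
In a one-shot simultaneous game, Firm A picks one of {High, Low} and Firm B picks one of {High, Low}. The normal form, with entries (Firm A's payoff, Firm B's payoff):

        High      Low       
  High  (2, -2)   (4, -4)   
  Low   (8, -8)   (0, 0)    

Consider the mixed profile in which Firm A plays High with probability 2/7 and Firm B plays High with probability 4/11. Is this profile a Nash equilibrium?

Given Firm A's mix p = 2/7, Firm B's payoff from High is -44/7 but from Low is -8/7. Firm B strictly prefers Low, so Firm B would not mix.
So the proposed profile is not a Nash equilibrium.

No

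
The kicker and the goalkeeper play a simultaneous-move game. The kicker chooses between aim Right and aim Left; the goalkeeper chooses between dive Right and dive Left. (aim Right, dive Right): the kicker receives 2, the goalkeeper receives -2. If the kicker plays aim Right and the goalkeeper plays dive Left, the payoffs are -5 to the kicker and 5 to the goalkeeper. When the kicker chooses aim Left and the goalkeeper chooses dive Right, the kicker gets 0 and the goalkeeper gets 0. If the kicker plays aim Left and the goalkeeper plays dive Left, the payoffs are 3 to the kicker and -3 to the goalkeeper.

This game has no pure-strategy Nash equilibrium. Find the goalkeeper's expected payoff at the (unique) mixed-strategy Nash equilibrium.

Set the goalkeeper's expected payoff from dive Right equal to that from dive Left:
  the goalkeeper's payoff from dive Right: p·(-2) + (1−p)·0 = -2p
  the goalkeeper's payoff from dive Left: p·5 + (1−p)·(-3) = 8p - 3
  -2p = 8p - 3  ⇒  -10p = -3  ⇒  p = 3/10.
At equilibrium the goalkeeper is indifferent across columns, so the goalkeeper's payoff equals the payoff from dive Right: (3/10)·(-2) + (7/10)·0 = -3/5.

-3/5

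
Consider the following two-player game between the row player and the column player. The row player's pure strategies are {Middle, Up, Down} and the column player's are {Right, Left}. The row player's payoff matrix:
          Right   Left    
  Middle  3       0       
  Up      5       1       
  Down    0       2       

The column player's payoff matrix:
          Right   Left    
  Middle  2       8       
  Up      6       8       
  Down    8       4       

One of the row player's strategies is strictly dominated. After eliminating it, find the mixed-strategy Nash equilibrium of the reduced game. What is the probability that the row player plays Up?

p = 2/3

The row player's strategy Middle is strictly dominated by Up: 5 > 3 and 1 > 0. Eliminate Middle.
For the column player to be willing to mix, the column player must be indifferent between Right and Left, which pins down the row player's mix.
  the column player's payoff to Right: p·6 + (1−p)·8 = -2p + 8
  the column player's payoff to Left: p·8 + (1−p)·4 = 4p + 4
  -2p + 8 = 4p + 4  ⇒  -6p = -4  ⇒  p = 2/3.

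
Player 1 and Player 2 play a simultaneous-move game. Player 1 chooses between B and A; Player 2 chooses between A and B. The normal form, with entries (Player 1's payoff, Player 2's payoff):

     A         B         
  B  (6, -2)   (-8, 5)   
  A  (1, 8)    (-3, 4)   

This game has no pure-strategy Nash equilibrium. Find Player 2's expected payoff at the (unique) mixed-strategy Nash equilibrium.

In a mixed equilibrium Player 2 is indifferent between A and B; this condition fixes p.
  Player 2's expected payoff from A: p·(-2) + (1−p)·8 = -10p + 8
  Player 2's expected payoff from B: p·5 + (1−p)·4 = p + 4
  -10p + 8 = p + 4  ⇒  -11p = -4  ⇒  p = 4/11.
At equilibrium Player 2 is indifferent across columns, so Player 2's payoff equals the payoff from A: (4/11)·(-2) + (7/11)·8 = 48/11.

48/11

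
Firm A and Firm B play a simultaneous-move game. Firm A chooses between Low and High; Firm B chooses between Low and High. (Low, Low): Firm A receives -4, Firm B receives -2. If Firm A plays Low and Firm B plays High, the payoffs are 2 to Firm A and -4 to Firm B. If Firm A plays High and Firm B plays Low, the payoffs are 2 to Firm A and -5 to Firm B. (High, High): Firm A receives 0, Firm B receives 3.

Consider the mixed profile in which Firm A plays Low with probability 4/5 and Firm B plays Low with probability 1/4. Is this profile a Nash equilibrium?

Yes

Check Firm B's indifference given Firm A's mix p = 4/5:
  payoff from Low = -13/5; payoff from High = -13/5 — equal.
Check Firm A's indifference given Firm B's mix q = 1/4:
  payoff from Low = 1/2; payoff from High = 1/2 — equal.
Both players are indifferent, so neither can profitably deviate.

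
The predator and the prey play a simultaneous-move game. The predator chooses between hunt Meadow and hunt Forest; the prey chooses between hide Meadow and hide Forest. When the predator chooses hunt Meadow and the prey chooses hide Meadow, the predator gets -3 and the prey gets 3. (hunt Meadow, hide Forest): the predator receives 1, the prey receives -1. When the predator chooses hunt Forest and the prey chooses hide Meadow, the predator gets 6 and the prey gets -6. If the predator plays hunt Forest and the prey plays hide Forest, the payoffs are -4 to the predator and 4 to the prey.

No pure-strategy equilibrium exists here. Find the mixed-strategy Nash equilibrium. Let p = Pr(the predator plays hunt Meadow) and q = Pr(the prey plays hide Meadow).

Set the prey's expected payoff from hide Meadow equal to that from hide Forest:
  the prey's payoff from hide Meadow: p·3 + (1−p)·(-6) = 9p - 6
  the prey's payoff from hide Forest: p·(-1) + (1−p)·4 = -5p + 4
  9p - 6 = -5p + 4  ⇒  14p = 10  ⇒  p = 5/7.
The prey's mix must leave the predator indifferent between hunt Meadow and hunt Forest.
  the predator's expected payoff from hunt Meadow: q·(-3) + (1−q)·1 = -4q + 1
  the predator's expected payoff from hunt Forest: q·6 + (1−q)·(-4) = 10q - 4
  -4q + 1 = 10q - 4  ⇒  -14q = -5  ⇒  q = 5/14.

p = 5/7, q = 5/14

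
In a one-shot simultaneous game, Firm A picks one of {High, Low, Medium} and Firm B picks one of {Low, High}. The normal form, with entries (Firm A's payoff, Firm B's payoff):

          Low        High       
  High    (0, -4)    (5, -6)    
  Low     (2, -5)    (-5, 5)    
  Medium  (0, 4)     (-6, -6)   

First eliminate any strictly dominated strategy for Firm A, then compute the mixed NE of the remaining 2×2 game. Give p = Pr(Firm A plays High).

p = 5/6

Firm A's strategy Medium is strictly dominated by Low: 2 > 0 and -5 > -6. Eliminate Medium.
Firm B's indifference between Low and High determines Firm A's mixing probability p:
  Firm B's expected payoff from Low: p·(-4) + (1−p)·(-5) = p - 5
  Firm B's expected payoff from High: p·(-6) + (1−p)·5 = -11p + 5
  p - 5 = -11p + 5  ⇒  12p = 10  ⇒  p = 5/6.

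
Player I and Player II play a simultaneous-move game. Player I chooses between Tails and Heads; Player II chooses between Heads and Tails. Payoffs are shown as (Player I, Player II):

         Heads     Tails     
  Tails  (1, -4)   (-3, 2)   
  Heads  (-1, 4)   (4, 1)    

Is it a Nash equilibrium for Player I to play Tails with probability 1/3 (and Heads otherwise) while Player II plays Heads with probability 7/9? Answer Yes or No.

Check Player II's indifference given Player I's mix p = 1/3:
  payoff from Heads = 4/3; payoff from Tails = 4/3 — equal.
Check Player I's indifference given Player II's mix q = 7/9:
  payoff from Tails = 1/9; payoff from Heads = 1/9 — equal.
Both players are indifferent, so neither can profitably deviate.

Yes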